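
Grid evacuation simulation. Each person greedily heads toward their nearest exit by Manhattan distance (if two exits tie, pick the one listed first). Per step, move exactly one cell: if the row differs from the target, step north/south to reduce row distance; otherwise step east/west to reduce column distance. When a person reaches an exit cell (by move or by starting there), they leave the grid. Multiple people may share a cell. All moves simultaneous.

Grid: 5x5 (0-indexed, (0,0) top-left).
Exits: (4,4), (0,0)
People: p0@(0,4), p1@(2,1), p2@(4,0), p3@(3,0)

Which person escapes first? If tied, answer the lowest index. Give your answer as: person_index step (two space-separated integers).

Answer: 1 3

Derivation:
Step 1: p0:(0,4)->(1,4) | p1:(2,1)->(1,1) | p2:(4,0)->(4,1) | p3:(3,0)->(2,0)
Step 2: p0:(1,4)->(2,4) | p1:(1,1)->(0,1) | p2:(4,1)->(4,2) | p3:(2,0)->(1,0)
Step 3: p0:(2,4)->(3,4) | p1:(0,1)->(0,0)->EXIT | p2:(4,2)->(4,3) | p3:(1,0)->(0,0)->EXIT
Step 4: p0:(3,4)->(4,4)->EXIT | p1:escaped | p2:(4,3)->(4,4)->EXIT | p3:escaped
Exit steps: [4, 3, 4, 3]
First to escape: p1 at step 3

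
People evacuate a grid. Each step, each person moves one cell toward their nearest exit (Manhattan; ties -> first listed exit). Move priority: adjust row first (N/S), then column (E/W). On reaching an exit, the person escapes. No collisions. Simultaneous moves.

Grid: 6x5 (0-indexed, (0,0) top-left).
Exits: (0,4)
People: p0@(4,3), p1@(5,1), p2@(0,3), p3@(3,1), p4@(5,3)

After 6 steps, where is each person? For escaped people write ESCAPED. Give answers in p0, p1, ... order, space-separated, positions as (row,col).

Step 1: p0:(4,3)->(3,3) | p1:(5,1)->(4,1) | p2:(0,3)->(0,4)->EXIT | p3:(3,1)->(2,1) | p4:(5,3)->(4,3)
Step 2: p0:(3,3)->(2,3) | p1:(4,1)->(3,1) | p2:escaped | p3:(2,1)->(1,1) | p4:(4,3)->(3,3)
Step 3: p0:(2,3)->(1,3) | p1:(3,1)->(2,1) | p2:escaped | p3:(1,1)->(0,1) | p4:(3,3)->(2,3)
Step 4: p0:(1,3)->(0,3) | p1:(2,1)->(1,1) | p2:escaped | p3:(0,1)->(0,2) | p4:(2,3)->(1,3)
Step 5: p0:(0,3)->(0,4)->EXIT | p1:(1,1)->(0,1) | p2:escaped | p3:(0,2)->(0,3) | p4:(1,3)->(0,3)
Step 6: p0:escaped | p1:(0,1)->(0,2) | p2:escaped | p3:(0,3)->(0,4)->EXIT | p4:(0,3)->(0,4)->EXIT

ESCAPED (0,2) ESCAPED ESCAPED ESCAPED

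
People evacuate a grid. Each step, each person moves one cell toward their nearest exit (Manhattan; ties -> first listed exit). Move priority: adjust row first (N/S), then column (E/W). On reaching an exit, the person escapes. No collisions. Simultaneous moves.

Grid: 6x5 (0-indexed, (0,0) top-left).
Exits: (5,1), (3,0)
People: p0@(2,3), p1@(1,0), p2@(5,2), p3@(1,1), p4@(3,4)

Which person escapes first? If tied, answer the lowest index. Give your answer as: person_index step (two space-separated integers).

Step 1: p0:(2,3)->(3,3) | p1:(1,0)->(2,0) | p2:(5,2)->(5,1)->EXIT | p3:(1,1)->(2,1) | p4:(3,4)->(3,3)
Step 2: p0:(3,3)->(3,2) | p1:(2,0)->(3,0)->EXIT | p2:escaped | p3:(2,1)->(3,1) | p4:(3,3)->(3,2)
Step 3: p0:(3,2)->(3,1) | p1:escaped | p2:escaped | p3:(3,1)->(3,0)->EXIT | p4:(3,2)->(3,1)
Step 4: p0:(3,1)->(3,0)->EXIT | p1:escaped | p2:escaped | p3:escaped | p4:(3,1)->(3,0)->EXIT
Exit steps: [4, 2, 1, 3, 4]
First to escape: p2 at step 1

Answer: 2 1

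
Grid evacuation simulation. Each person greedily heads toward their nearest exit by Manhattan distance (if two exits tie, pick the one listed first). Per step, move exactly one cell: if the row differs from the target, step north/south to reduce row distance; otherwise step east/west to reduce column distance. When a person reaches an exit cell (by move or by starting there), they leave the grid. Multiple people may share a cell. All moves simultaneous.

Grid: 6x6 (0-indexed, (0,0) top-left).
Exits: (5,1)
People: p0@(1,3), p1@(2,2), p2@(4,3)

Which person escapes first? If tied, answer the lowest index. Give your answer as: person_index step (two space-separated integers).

Step 1: p0:(1,3)->(2,3) | p1:(2,2)->(3,2) | p2:(4,3)->(5,3)
Step 2: p0:(2,3)->(3,3) | p1:(3,2)->(4,2) | p2:(5,3)->(5,2)
Step 3: p0:(3,3)->(4,3) | p1:(4,2)->(5,2) | p2:(5,2)->(5,1)->EXIT
Step 4: p0:(4,3)->(5,3) | p1:(5,2)->(5,1)->EXIT | p2:escaped
Step 5: p0:(5,3)->(5,2) | p1:escaped | p2:escaped
Step 6: p0:(5,2)->(5,1)->EXIT | p1:escaped | p2:escaped
Exit steps: [6, 4, 3]
First to escape: p2 at step 3

Answer: 2 3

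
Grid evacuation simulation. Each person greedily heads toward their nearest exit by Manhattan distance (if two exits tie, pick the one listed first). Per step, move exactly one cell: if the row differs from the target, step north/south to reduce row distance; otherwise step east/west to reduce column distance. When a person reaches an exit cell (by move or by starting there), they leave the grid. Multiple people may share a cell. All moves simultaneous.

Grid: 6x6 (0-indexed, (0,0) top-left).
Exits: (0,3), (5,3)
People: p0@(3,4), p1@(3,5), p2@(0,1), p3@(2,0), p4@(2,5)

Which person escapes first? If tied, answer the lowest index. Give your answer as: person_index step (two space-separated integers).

Step 1: p0:(3,4)->(4,4) | p1:(3,5)->(4,5) | p2:(0,1)->(0,2) | p3:(2,0)->(1,0) | p4:(2,5)->(1,5)
Step 2: p0:(4,4)->(5,4) | p1:(4,5)->(5,5) | p2:(0,2)->(0,3)->EXIT | p3:(1,0)->(0,0) | p4:(1,5)->(0,5)
Step 3: p0:(5,4)->(5,3)->EXIT | p1:(5,5)->(5,4) | p2:escaped | p3:(0,0)->(0,1) | p4:(0,5)->(0,4)
Step 4: p0:escaped | p1:(5,4)->(5,3)->EXIT | p2:escaped | p3:(0,1)->(0,2) | p4:(0,4)->(0,3)->EXIT
Step 5: p0:escaped | p1:escaped | p2:escaped | p3:(0,2)->(0,3)->EXIT | p4:escaped
Exit steps: [3, 4, 2, 5, 4]
First to escape: p2 at step 2

Answer: 2 2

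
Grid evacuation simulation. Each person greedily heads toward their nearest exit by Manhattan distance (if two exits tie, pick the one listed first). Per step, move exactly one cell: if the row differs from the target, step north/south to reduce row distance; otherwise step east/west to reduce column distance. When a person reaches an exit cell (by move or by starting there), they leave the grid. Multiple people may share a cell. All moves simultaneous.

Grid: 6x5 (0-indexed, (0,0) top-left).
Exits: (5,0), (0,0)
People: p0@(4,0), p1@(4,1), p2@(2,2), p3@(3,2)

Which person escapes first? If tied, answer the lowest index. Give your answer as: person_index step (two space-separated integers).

Step 1: p0:(4,0)->(5,0)->EXIT | p1:(4,1)->(5,1) | p2:(2,2)->(1,2) | p3:(3,2)->(4,2)
Step 2: p0:escaped | p1:(5,1)->(5,0)->EXIT | p2:(1,2)->(0,2) | p3:(4,2)->(5,2)
Step 3: p0:escaped | p1:escaped | p2:(0,2)->(0,1) | p3:(5,2)->(5,1)
Step 4: p0:escaped | p1:escaped | p2:(0,1)->(0,0)->EXIT | p3:(5,1)->(5,0)->EXIT
Exit steps: [1, 2, 4, 4]
First to escape: p0 at step 1

Answer: 0 1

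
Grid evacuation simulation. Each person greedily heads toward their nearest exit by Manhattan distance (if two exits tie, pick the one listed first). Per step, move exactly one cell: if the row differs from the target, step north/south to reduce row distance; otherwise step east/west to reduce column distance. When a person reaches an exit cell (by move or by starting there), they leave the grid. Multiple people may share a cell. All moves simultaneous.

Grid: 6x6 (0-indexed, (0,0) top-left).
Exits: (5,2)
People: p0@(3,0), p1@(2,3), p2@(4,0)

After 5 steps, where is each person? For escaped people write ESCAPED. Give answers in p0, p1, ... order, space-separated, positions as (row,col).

Step 1: p0:(3,0)->(4,0) | p1:(2,3)->(3,3) | p2:(4,0)->(5,0)
Step 2: p0:(4,0)->(5,0) | p1:(3,3)->(4,3) | p2:(5,0)->(5,1)
Step 3: p0:(5,0)->(5,1) | p1:(4,3)->(5,3) | p2:(5,1)->(5,2)->EXIT
Step 4: p0:(5,1)->(5,2)->EXIT | p1:(5,3)->(5,2)->EXIT | p2:escaped

ESCAPED ESCAPED ESCAPED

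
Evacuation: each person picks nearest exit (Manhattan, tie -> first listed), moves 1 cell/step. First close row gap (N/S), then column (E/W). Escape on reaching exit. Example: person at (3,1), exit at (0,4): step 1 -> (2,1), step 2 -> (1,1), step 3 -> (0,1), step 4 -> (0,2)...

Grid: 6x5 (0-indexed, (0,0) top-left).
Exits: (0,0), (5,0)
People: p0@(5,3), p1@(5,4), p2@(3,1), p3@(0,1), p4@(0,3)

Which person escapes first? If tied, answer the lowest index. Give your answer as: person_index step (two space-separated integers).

Answer: 3 1

Derivation:
Step 1: p0:(5,3)->(5,2) | p1:(5,4)->(5,3) | p2:(3,1)->(4,1) | p3:(0,1)->(0,0)->EXIT | p4:(0,3)->(0,2)
Step 2: p0:(5,2)->(5,1) | p1:(5,3)->(5,2) | p2:(4,1)->(5,1) | p3:escaped | p4:(0,2)->(0,1)
Step 3: p0:(5,1)->(5,0)->EXIT | p1:(5,2)->(5,1) | p2:(5,1)->(5,0)->EXIT | p3:escaped | p4:(0,1)->(0,0)->EXIT
Step 4: p0:escaped | p1:(5,1)->(5,0)->EXIT | p2:escaped | p3:escaped | p4:escaped
Exit steps: [3, 4, 3, 1, 3]
First to escape: p3 at step 1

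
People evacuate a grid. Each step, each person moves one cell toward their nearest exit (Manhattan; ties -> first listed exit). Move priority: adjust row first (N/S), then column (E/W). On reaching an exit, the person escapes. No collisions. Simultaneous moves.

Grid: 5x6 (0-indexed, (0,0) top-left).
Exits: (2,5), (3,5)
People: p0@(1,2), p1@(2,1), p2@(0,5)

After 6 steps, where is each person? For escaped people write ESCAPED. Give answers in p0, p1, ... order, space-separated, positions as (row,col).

Step 1: p0:(1,2)->(2,2) | p1:(2,1)->(2,2) | p2:(0,5)->(1,5)
Step 2: p0:(2,2)->(2,3) | p1:(2,2)->(2,3) | p2:(1,5)->(2,5)->EXIT
Step 3: p0:(2,3)->(2,4) | p1:(2,3)->(2,4) | p2:escaped
Step 4: p0:(2,4)->(2,5)->EXIT | p1:(2,4)->(2,5)->EXIT | p2:escaped

ESCAPED ESCAPED ESCAPED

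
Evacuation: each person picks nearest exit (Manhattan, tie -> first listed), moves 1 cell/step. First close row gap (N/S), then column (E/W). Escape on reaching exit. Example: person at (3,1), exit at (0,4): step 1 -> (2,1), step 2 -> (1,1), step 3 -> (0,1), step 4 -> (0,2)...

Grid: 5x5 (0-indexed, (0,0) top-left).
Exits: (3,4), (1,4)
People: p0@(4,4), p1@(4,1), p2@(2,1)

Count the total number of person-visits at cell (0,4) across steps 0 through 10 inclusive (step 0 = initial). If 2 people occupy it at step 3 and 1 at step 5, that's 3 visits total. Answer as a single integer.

Step 0: p0@(4,4) p1@(4,1) p2@(2,1) -> at (0,4): 0 [-], cum=0
Step 1: p0@ESC p1@(3,1) p2@(3,1) -> at (0,4): 0 [-], cum=0
Step 2: p0@ESC p1@(3,2) p2@(3,2) -> at (0,4): 0 [-], cum=0
Step 3: p0@ESC p1@(3,3) p2@(3,3) -> at (0,4): 0 [-], cum=0
Step 4: p0@ESC p1@ESC p2@ESC -> at (0,4): 0 [-], cum=0
Total visits = 0

Answer: 0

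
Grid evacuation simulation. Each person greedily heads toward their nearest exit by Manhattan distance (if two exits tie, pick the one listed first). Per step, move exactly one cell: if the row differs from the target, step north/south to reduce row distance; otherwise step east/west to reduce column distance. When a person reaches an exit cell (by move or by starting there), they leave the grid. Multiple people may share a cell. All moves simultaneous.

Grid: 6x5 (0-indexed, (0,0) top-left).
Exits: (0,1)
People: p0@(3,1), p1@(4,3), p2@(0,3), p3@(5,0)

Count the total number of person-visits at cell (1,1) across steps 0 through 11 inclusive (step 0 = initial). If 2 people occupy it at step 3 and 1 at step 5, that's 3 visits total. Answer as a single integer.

Answer: 1

Derivation:
Step 0: p0@(3,1) p1@(4,3) p2@(0,3) p3@(5,0) -> at (1,1): 0 [-], cum=0
Step 1: p0@(2,1) p1@(3,3) p2@(0,2) p3@(4,0) -> at (1,1): 0 [-], cum=0
Step 2: p0@(1,1) p1@(2,3) p2@ESC p3@(3,0) -> at (1,1): 1 [p0], cum=1
Step 3: p0@ESC p1@(1,3) p2@ESC p3@(2,0) -> at (1,1): 0 [-], cum=1
Step 4: p0@ESC p1@(0,3) p2@ESC p3@(1,0) -> at (1,1): 0 [-], cum=1
Step 5: p0@ESC p1@(0,2) p2@ESC p3@(0,0) -> at (1,1): 0 [-], cum=1
Step 6: p0@ESC p1@ESC p2@ESC p3@ESC -> at (1,1): 0 [-], cum=1
Total visits = 1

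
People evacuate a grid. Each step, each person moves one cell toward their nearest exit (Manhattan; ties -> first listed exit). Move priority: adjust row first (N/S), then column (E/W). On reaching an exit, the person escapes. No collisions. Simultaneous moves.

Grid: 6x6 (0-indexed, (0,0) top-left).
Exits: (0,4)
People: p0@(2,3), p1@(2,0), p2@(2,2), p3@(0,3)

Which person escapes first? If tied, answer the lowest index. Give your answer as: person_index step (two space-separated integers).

Step 1: p0:(2,3)->(1,3) | p1:(2,0)->(1,0) | p2:(2,2)->(1,2) | p3:(0,3)->(0,4)->EXIT
Step 2: p0:(1,3)->(0,3) | p1:(1,0)->(0,0) | p2:(1,2)->(0,2) | p3:escaped
Step 3: p0:(0,3)->(0,4)->EXIT | p1:(0,0)->(0,1) | p2:(0,2)->(0,3) | p3:escaped
Step 4: p0:escaped | p1:(0,1)->(0,2) | p2:(0,3)->(0,4)->EXIT | p3:escaped
Step 5: p0:escaped | p1:(0,2)->(0,3) | p2:escaped | p3:escaped
Step 6: p0:escaped | p1:(0,3)->(0,4)->EXIT | p2:escaped | p3:escaped
Exit steps: [3, 6, 4, 1]
First to escape: p3 at step 1

Answer: 3 1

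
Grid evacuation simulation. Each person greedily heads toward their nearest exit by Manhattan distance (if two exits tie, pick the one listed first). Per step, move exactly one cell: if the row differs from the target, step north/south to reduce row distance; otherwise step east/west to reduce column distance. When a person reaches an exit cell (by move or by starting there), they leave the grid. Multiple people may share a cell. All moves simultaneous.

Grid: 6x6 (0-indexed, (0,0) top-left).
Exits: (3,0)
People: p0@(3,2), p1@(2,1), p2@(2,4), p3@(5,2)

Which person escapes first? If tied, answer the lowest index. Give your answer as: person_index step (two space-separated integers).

Answer: 0 2

Derivation:
Step 1: p0:(3,2)->(3,1) | p1:(2,1)->(3,1) | p2:(2,4)->(3,4) | p3:(5,2)->(4,2)
Step 2: p0:(3,1)->(3,0)->EXIT | p1:(3,1)->(3,0)->EXIT | p2:(3,4)->(3,3) | p3:(4,2)->(3,2)
Step 3: p0:escaped | p1:escaped | p2:(3,3)->(3,2) | p3:(3,2)->(3,1)
Step 4: p0:escaped | p1:escaped | p2:(3,2)->(3,1) | p3:(3,1)->(3,0)->EXIT
Step 5: p0:escaped | p1:escaped | p2:(3,1)->(3,0)->EXIT | p3:escaped
Exit steps: [2, 2, 5, 4]
First to escape: p0 at step 2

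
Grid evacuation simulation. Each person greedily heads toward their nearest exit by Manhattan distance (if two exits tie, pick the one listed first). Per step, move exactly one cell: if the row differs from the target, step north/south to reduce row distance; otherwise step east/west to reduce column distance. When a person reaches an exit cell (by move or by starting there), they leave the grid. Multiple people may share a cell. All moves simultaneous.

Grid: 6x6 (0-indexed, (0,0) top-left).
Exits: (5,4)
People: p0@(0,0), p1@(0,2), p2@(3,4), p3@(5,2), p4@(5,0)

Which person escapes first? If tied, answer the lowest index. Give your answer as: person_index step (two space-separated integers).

Step 1: p0:(0,0)->(1,0) | p1:(0,2)->(1,2) | p2:(3,4)->(4,4) | p3:(5,2)->(5,3) | p4:(5,0)->(5,1)
Step 2: p0:(1,0)->(2,0) | p1:(1,2)->(2,2) | p2:(4,4)->(5,4)->EXIT | p3:(5,3)->(5,4)->EXIT | p4:(5,1)->(5,2)
Step 3: p0:(2,0)->(3,0) | p1:(2,2)->(3,2) | p2:escaped | p3:escaped | p4:(5,2)->(5,3)
Step 4: p0:(3,0)->(4,0) | p1:(3,2)->(4,2) | p2:escaped | p3:escaped | p4:(5,3)->(5,4)->EXIT
Step 5: p0:(4,0)->(5,0) | p1:(4,2)->(5,2) | p2:escaped | p3:escaped | p4:escaped
Step 6: p0:(5,0)->(5,1) | p1:(5,2)->(5,3) | p2:escaped | p3:escaped | p4:escaped
Step 7: p0:(5,1)->(5,2) | p1:(5,3)->(5,4)->EXIT | p2:escaped | p3:escaped | p4:escaped
Step 8: p0:(5,2)->(5,3) | p1:escaped | p2:escaped | p3:escaped | p4:escaped
Step 9: p0:(5,3)->(5,4)->EXIT | p1:escaped | p2:escaped | p3:escaped | p4:escaped
Exit steps: [9, 7, 2, 2, 4]
First to escape: p2 at step 2

Answer: 2 2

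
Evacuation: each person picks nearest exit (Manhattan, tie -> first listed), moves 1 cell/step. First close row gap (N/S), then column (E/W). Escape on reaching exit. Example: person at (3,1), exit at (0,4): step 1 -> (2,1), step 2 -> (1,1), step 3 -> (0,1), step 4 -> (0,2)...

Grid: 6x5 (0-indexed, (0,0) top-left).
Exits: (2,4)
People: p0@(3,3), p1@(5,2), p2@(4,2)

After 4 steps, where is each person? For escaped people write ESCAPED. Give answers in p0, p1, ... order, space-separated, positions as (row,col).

Step 1: p0:(3,3)->(2,3) | p1:(5,2)->(4,2) | p2:(4,2)->(3,2)
Step 2: p0:(2,3)->(2,4)->EXIT | p1:(4,2)->(3,2) | p2:(3,2)->(2,2)
Step 3: p0:escaped | p1:(3,2)->(2,2) | p2:(2,2)->(2,3)
Step 4: p0:escaped | p1:(2,2)->(2,3) | p2:(2,3)->(2,4)->EXIT

ESCAPED (2,3) ESCAPED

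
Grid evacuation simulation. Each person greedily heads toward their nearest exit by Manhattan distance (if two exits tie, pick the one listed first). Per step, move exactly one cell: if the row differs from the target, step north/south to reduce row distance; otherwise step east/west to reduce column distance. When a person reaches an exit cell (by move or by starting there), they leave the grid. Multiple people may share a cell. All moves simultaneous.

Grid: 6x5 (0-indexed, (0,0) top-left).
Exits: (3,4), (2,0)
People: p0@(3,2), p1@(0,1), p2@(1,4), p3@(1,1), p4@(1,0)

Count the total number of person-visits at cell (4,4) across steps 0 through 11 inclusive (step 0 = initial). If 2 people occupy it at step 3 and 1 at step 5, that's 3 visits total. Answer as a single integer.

Step 0: p0@(3,2) p1@(0,1) p2@(1,4) p3@(1,1) p4@(1,0) -> at (4,4): 0 [-], cum=0
Step 1: p0@(3,3) p1@(1,1) p2@(2,4) p3@(2,1) p4@ESC -> at (4,4): 0 [-], cum=0
Step 2: p0@ESC p1@(2,1) p2@ESC p3@ESC p4@ESC -> at (4,4): 0 [-], cum=0
Step 3: p0@ESC p1@ESC p2@ESC p3@ESC p4@ESC -> at (4,4): 0 [-], cum=0
Total visits = 0

Answer: 0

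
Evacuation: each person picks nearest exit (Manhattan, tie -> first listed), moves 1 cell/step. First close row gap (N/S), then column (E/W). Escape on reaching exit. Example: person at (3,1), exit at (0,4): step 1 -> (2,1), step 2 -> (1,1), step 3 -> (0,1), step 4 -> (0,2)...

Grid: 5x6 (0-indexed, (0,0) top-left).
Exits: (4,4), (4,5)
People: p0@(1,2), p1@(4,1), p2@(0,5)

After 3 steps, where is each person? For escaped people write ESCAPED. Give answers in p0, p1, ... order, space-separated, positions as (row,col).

Step 1: p0:(1,2)->(2,2) | p1:(4,1)->(4,2) | p2:(0,5)->(1,5)
Step 2: p0:(2,2)->(3,2) | p1:(4,2)->(4,3) | p2:(1,5)->(2,5)
Step 3: p0:(3,2)->(4,2) | p1:(4,3)->(4,4)->EXIT | p2:(2,5)->(3,5)

(4,2) ESCAPED (3,5)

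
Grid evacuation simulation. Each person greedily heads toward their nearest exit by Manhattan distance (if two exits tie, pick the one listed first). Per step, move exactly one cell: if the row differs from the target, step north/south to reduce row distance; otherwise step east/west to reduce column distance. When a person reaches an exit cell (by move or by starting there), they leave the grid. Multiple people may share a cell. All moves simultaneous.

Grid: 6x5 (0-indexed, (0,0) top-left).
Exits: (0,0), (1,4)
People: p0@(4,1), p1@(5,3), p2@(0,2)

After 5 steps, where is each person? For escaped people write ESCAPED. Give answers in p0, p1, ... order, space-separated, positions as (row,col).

Step 1: p0:(4,1)->(3,1) | p1:(5,3)->(4,3) | p2:(0,2)->(0,1)
Step 2: p0:(3,1)->(2,1) | p1:(4,3)->(3,3) | p2:(0,1)->(0,0)->EXIT
Step 3: p0:(2,1)->(1,1) | p1:(3,3)->(2,3) | p2:escaped
Step 4: p0:(1,1)->(0,1) | p1:(2,3)->(1,3) | p2:escaped
Step 5: p0:(0,1)->(0,0)->EXIT | p1:(1,3)->(1,4)->EXIT | p2:escaped

ESCAPED ESCAPED ESCAPED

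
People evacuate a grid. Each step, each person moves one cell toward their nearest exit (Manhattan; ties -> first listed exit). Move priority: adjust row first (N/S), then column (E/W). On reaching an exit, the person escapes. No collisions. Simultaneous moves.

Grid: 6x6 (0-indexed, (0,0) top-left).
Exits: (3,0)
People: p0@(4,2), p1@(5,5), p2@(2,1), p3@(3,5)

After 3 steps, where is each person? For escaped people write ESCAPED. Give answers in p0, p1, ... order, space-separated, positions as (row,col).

Step 1: p0:(4,2)->(3,2) | p1:(5,5)->(4,5) | p2:(2,1)->(3,1) | p3:(3,5)->(3,4)
Step 2: p0:(3,2)->(3,1) | p1:(4,5)->(3,5) | p2:(3,1)->(3,0)->EXIT | p3:(3,4)->(3,3)
Step 3: p0:(3,1)->(3,0)->EXIT | p1:(3,5)->(3,4) | p2:escaped | p3:(3,3)->(3,2)

ESCAPED (3,4) ESCAPED (3,2)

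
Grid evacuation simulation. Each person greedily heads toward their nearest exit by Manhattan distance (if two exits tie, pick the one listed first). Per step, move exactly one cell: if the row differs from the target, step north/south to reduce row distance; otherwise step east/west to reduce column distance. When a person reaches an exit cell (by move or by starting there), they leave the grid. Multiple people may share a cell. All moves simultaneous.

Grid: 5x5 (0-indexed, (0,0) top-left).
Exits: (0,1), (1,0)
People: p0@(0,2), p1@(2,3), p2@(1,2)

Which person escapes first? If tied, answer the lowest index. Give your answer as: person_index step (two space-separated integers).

Answer: 0 1

Derivation:
Step 1: p0:(0,2)->(0,1)->EXIT | p1:(2,3)->(1,3) | p2:(1,2)->(0,2)
Step 2: p0:escaped | p1:(1,3)->(0,3) | p2:(0,2)->(0,1)->EXIT
Step 3: p0:escaped | p1:(0,3)->(0,2) | p2:escaped
Step 4: p0:escaped | p1:(0,2)->(0,1)->EXIT | p2:escaped
Exit steps: [1, 4, 2]
First to escape: p0 at step 1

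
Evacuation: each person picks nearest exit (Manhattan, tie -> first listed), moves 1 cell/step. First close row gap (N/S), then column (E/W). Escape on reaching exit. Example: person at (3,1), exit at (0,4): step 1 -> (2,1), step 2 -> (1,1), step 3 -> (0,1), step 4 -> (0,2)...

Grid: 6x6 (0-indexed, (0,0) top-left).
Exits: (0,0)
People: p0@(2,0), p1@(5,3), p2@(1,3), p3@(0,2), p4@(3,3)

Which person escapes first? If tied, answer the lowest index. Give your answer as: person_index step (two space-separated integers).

Step 1: p0:(2,0)->(1,0) | p1:(5,3)->(4,3) | p2:(1,3)->(0,3) | p3:(0,2)->(0,1) | p4:(3,3)->(2,3)
Step 2: p0:(1,0)->(0,0)->EXIT | p1:(4,3)->(3,3) | p2:(0,3)->(0,2) | p3:(0,1)->(0,0)->EXIT | p4:(2,3)->(1,3)
Step 3: p0:escaped | p1:(3,3)->(2,3) | p2:(0,2)->(0,1) | p3:escaped | p4:(1,3)->(0,3)
Step 4: p0:escaped | p1:(2,3)->(1,3) | p2:(0,1)->(0,0)->EXIT | p3:escaped | p4:(0,3)->(0,2)
Step 5: p0:escaped | p1:(1,3)->(0,3) | p2:escaped | p3:escaped | p4:(0,2)->(0,1)
Step 6: p0:escaped | p1:(0,3)->(0,2) | p2:escaped | p3:escaped | p4:(0,1)->(0,0)->EXIT
Step 7: p0:escaped | p1:(0,2)->(0,1) | p2:escaped | p3:escaped | p4:escaped
Step 8: p0:escaped | p1:(0,1)->(0,0)->EXIT | p2:escaped | p3:escaped | p4:escaped
Exit steps: [2, 8, 4, 2, 6]
First to escape: p0 at step 2

Answer: 0 2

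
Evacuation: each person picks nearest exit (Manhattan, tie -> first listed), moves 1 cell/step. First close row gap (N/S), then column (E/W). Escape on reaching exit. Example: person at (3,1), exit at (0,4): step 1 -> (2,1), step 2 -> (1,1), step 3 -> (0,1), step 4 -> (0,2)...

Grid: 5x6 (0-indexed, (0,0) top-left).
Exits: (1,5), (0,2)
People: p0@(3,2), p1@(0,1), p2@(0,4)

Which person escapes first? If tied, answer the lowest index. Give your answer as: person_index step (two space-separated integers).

Step 1: p0:(3,2)->(2,2) | p1:(0,1)->(0,2)->EXIT | p2:(0,4)->(1,4)
Step 2: p0:(2,2)->(1,2) | p1:escaped | p2:(1,4)->(1,5)->EXIT
Step 3: p0:(1,2)->(0,2)->EXIT | p1:escaped | p2:escaped
Exit steps: [3, 1, 2]
First to escape: p1 at step 1

Answer: 1 1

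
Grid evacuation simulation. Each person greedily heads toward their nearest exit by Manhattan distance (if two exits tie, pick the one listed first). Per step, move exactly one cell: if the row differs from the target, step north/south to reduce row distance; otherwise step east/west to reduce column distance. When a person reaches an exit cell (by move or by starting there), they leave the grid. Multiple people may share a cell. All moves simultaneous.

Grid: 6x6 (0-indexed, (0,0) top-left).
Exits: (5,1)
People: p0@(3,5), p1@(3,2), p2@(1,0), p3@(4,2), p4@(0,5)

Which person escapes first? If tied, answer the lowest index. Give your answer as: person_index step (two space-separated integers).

Step 1: p0:(3,5)->(4,5) | p1:(3,2)->(4,2) | p2:(1,0)->(2,0) | p3:(4,2)->(5,2) | p4:(0,5)->(1,5)
Step 2: p0:(4,5)->(5,5) | p1:(4,2)->(5,2) | p2:(2,0)->(3,0) | p3:(5,2)->(5,1)->EXIT | p4:(1,5)->(2,5)
Step 3: p0:(5,5)->(5,4) | p1:(5,2)->(5,1)->EXIT | p2:(3,0)->(4,0) | p3:escaped | p4:(2,5)->(3,5)
Step 4: p0:(5,4)->(5,3) | p1:escaped | p2:(4,0)->(5,0) | p3:escaped | p4:(3,5)->(4,5)
Step 5: p0:(5,3)->(5,2) | p1:escaped | p2:(5,0)->(5,1)->EXIT | p3:escaped | p4:(4,5)->(5,5)
Step 6: p0:(5,2)->(5,1)->EXIT | p1:escaped | p2:escaped | p3:escaped | p4:(5,5)->(5,4)
Step 7: p0:escaped | p1:escaped | p2:escaped | p3:escaped | p4:(5,4)->(5,3)
Step 8: p0:escaped | p1:escaped | p2:escaped | p3:escaped | p4:(5,3)->(5,2)
Step 9: p0:escaped | p1:escaped | p2:escaped | p3:escaped | p4:(5,2)->(5,1)->EXIT
Exit steps: [6, 3, 5, 2, 9]
First to escape: p3 at step 2

Answer: 3 2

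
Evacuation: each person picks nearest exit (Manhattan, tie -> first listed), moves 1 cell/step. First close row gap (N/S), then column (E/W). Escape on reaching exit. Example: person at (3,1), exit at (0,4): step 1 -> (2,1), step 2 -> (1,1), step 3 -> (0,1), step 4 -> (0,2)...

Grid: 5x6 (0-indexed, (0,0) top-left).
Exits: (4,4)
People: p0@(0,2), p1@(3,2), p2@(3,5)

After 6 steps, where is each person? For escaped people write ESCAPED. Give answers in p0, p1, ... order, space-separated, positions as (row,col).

Step 1: p0:(0,2)->(1,2) | p1:(3,2)->(4,2) | p2:(3,5)->(4,5)
Step 2: p0:(1,2)->(2,2) | p1:(4,2)->(4,3) | p2:(4,5)->(4,4)->EXIT
Step 3: p0:(2,2)->(3,2) | p1:(4,3)->(4,4)->EXIT | p2:escaped
Step 4: p0:(3,2)->(4,2) | p1:escaped | p2:escaped
Step 5: p0:(4,2)->(4,3) | p1:escaped | p2:escaped
Step 6: p0:(4,3)->(4,4)->EXIT | p1:escaped | p2:escaped

ESCAPED ESCAPED ESCAPED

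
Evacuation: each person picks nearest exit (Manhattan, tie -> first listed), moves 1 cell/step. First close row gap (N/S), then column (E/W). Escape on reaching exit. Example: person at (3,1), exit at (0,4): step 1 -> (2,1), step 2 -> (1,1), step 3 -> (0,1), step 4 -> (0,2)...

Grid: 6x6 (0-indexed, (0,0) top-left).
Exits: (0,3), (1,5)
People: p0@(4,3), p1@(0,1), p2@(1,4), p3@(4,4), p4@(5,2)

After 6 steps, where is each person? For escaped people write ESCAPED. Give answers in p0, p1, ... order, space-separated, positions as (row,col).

Step 1: p0:(4,3)->(3,3) | p1:(0,1)->(0,2) | p2:(1,4)->(1,5)->EXIT | p3:(4,4)->(3,4) | p4:(5,2)->(4,2)
Step 2: p0:(3,3)->(2,3) | p1:(0,2)->(0,3)->EXIT | p2:escaped | p3:(3,4)->(2,4) | p4:(4,2)->(3,2)
Step 3: p0:(2,3)->(1,3) | p1:escaped | p2:escaped | p3:(2,4)->(1,4) | p4:(3,2)->(2,2)
Step 4: p0:(1,3)->(0,3)->EXIT | p1:escaped | p2:escaped | p3:(1,4)->(1,5)->EXIT | p4:(2,2)->(1,2)
Step 5: p0:escaped | p1:escaped | p2:escaped | p3:escaped | p4:(1,2)->(0,2)
Step 6: p0:escaped | p1:escaped | p2:escaped | p3:escaped | p4:(0,2)->(0,3)->EXIT

ESCAPED ESCAPED ESCAPED ESCAPED ESCAPED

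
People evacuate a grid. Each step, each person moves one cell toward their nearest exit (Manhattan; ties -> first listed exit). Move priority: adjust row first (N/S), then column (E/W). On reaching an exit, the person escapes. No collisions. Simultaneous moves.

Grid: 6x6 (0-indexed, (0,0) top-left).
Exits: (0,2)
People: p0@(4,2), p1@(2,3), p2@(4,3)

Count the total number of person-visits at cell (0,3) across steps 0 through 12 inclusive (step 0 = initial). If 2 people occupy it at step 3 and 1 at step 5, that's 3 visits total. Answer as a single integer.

Answer: 2

Derivation:
Step 0: p0@(4,2) p1@(2,3) p2@(4,3) -> at (0,3): 0 [-], cum=0
Step 1: p0@(3,2) p1@(1,3) p2@(3,3) -> at (0,3): 0 [-], cum=0
Step 2: p0@(2,2) p1@(0,3) p2@(2,3) -> at (0,3): 1 [p1], cum=1
Step 3: p0@(1,2) p1@ESC p2@(1,3) -> at (0,3): 0 [-], cum=1
Step 4: p0@ESC p1@ESC p2@(0,3) -> at (0,3): 1 [p2], cum=2
Step 5: p0@ESC p1@ESC p2@ESC -> at (0,3): 0 [-], cum=2
Total visits = 2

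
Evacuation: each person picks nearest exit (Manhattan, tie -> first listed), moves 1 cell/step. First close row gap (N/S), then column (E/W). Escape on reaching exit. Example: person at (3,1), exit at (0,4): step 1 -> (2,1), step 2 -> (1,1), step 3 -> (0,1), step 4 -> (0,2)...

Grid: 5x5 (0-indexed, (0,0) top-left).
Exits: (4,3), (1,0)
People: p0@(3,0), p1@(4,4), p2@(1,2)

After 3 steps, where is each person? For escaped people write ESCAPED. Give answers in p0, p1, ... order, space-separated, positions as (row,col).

Step 1: p0:(3,0)->(2,0) | p1:(4,4)->(4,3)->EXIT | p2:(1,2)->(1,1)
Step 2: p0:(2,0)->(1,0)->EXIT | p1:escaped | p2:(1,1)->(1,0)->EXIT

ESCAPED ESCAPED ESCAPED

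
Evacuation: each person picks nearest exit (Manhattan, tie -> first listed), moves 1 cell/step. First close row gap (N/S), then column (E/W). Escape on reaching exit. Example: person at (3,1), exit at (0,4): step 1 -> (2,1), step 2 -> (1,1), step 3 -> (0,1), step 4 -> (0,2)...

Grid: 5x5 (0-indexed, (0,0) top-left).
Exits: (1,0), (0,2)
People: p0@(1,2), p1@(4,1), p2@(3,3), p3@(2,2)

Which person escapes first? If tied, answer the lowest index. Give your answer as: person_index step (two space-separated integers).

Answer: 0 1

Derivation:
Step 1: p0:(1,2)->(0,2)->EXIT | p1:(4,1)->(3,1) | p2:(3,3)->(2,3) | p3:(2,2)->(1,2)
Step 2: p0:escaped | p1:(3,1)->(2,1) | p2:(2,3)->(1,3) | p3:(1,2)->(0,2)->EXIT
Step 3: p0:escaped | p1:(2,1)->(1,1) | p2:(1,3)->(0,3) | p3:escaped
Step 4: p0:escaped | p1:(1,1)->(1,0)->EXIT | p2:(0,3)->(0,2)->EXIT | p3:escaped
Exit steps: [1, 4, 4, 2]
First to escape: p0 at step 1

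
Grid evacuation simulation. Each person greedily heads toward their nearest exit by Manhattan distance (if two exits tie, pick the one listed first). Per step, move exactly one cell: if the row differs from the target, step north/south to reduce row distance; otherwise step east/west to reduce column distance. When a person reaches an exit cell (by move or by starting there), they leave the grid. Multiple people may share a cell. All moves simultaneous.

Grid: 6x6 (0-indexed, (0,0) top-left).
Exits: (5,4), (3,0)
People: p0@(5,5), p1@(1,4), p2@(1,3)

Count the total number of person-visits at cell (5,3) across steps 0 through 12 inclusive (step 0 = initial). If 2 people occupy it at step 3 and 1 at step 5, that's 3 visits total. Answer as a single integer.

Answer: 1

Derivation:
Step 0: p0@(5,5) p1@(1,4) p2@(1,3) -> at (5,3): 0 [-], cum=0
Step 1: p0@ESC p1@(2,4) p2@(2,3) -> at (5,3): 0 [-], cum=0
Step 2: p0@ESC p1@(3,4) p2@(3,3) -> at (5,3): 0 [-], cum=0
Step 3: p0@ESC p1@(4,4) p2@(4,3) -> at (5,3): 0 [-], cum=0
Step 4: p0@ESC p1@ESC p2@(5,3) -> at (5,3): 1 [p2], cum=1
Step 5: p0@ESC p1@ESC p2@ESC -> at (5,3): 0 [-], cum=1
Total visits = 1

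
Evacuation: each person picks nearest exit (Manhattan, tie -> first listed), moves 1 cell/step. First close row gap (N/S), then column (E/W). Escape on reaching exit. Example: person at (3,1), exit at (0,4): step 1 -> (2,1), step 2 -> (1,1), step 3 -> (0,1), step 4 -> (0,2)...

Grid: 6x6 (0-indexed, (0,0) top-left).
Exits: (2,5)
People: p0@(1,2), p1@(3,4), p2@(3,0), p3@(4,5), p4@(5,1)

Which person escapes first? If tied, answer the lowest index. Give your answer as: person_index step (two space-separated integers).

Step 1: p0:(1,2)->(2,2) | p1:(3,4)->(2,4) | p2:(3,0)->(2,0) | p3:(4,5)->(3,5) | p4:(5,1)->(4,1)
Step 2: p0:(2,2)->(2,3) | p1:(2,4)->(2,5)->EXIT | p2:(2,0)->(2,1) | p3:(3,5)->(2,5)->EXIT | p4:(4,1)->(3,1)
Step 3: p0:(2,3)->(2,4) | p1:escaped | p2:(2,1)->(2,2) | p3:escaped | p4:(3,1)->(2,1)
Step 4: p0:(2,4)->(2,5)->EXIT | p1:escaped | p2:(2,2)->(2,3) | p3:escaped | p4:(2,1)->(2,2)
Step 5: p0:escaped | p1:escaped | p2:(2,3)->(2,4) | p3:escaped | p4:(2,2)->(2,3)
Step 6: p0:escaped | p1:escaped | p2:(2,4)->(2,5)->EXIT | p3:escaped | p4:(2,3)->(2,4)
Step 7: p0:escaped | p1:escaped | p2:escaped | p3:escaped | p4:(2,4)->(2,5)->EXIT
Exit steps: [4, 2, 6, 2, 7]
First to escape: p1 at step 2

Answer: 1 2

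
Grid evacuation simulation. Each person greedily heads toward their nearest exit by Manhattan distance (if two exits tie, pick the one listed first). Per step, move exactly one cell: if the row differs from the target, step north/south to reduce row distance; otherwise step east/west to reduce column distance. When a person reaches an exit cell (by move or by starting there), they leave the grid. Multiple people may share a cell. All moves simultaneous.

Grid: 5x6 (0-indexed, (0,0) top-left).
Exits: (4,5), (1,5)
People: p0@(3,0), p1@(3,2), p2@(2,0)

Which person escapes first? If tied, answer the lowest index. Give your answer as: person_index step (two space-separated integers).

Answer: 1 4

Derivation:
Step 1: p0:(3,0)->(4,0) | p1:(3,2)->(4,2) | p2:(2,0)->(1,0)
Step 2: p0:(4,0)->(4,1) | p1:(4,2)->(4,3) | p2:(1,0)->(1,1)
Step 3: p0:(4,1)->(4,2) | p1:(4,3)->(4,4) | p2:(1,1)->(1,2)
Step 4: p0:(4,2)->(4,3) | p1:(4,4)->(4,5)->EXIT | p2:(1,2)->(1,3)
Step 5: p0:(4,3)->(4,4) | p1:escaped | p2:(1,3)->(1,4)
Step 6: p0:(4,4)->(4,5)->EXIT | p1:escaped | p2:(1,4)->(1,5)->EXIT
Exit steps: [6, 4, 6]
First to escape: p1 at step 4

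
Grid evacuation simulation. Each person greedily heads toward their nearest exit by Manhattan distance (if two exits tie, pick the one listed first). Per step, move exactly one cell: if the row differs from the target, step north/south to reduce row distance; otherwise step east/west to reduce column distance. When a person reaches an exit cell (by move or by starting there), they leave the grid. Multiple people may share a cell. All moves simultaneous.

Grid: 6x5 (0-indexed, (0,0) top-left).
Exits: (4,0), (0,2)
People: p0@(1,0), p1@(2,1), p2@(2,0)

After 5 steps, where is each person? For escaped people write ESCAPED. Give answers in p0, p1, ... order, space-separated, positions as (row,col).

Step 1: p0:(1,0)->(2,0) | p1:(2,1)->(3,1) | p2:(2,0)->(3,0)
Step 2: p0:(2,0)->(3,0) | p1:(3,1)->(4,1) | p2:(3,0)->(4,0)->EXIT
Step 3: p0:(3,0)->(4,0)->EXIT | p1:(4,1)->(4,0)->EXIT | p2:escaped

ESCAPED ESCAPED ESCAPED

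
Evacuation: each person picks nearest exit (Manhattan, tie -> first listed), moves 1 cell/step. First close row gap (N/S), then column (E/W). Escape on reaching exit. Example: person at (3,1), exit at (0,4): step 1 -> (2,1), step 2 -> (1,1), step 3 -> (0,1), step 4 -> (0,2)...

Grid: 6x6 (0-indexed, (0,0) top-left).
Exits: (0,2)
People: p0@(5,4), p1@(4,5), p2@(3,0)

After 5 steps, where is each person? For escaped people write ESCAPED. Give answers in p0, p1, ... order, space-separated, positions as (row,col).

Step 1: p0:(5,4)->(4,4) | p1:(4,5)->(3,5) | p2:(3,0)->(2,0)
Step 2: p0:(4,4)->(3,4) | p1:(3,5)->(2,5) | p2:(2,0)->(1,0)
Step 3: p0:(3,4)->(2,4) | p1:(2,5)->(1,5) | p2:(1,0)->(0,0)
Step 4: p0:(2,4)->(1,4) | p1:(1,5)->(0,5) | p2:(0,0)->(0,1)
Step 5: p0:(1,4)->(0,4) | p1:(0,5)->(0,4) | p2:(0,1)->(0,2)->EXIT

(0,4) (0,4) ESCAPED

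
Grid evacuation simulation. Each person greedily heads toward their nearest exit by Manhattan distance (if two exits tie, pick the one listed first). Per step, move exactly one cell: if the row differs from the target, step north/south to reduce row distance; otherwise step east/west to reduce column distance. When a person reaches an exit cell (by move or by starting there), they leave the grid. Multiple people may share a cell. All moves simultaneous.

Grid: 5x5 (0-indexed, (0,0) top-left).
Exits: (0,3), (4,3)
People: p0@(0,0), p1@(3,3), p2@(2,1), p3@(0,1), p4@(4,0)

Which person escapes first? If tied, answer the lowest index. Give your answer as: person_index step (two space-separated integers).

Answer: 1 1

Derivation:
Step 1: p0:(0,0)->(0,1) | p1:(3,3)->(4,3)->EXIT | p2:(2,1)->(1,1) | p3:(0,1)->(0,2) | p4:(4,0)->(4,1)
Step 2: p0:(0,1)->(0,2) | p1:escaped | p2:(1,1)->(0,1) | p3:(0,2)->(0,3)->EXIT | p4:(4,1)->(4,2)
Step 3: p0:(0,2)->(0,3)->EXIT | p1:escaped | p2:(0,1)->(0,2) | p3:escaped | p4:(4,2)->(4,3)->EXIT
Step 4: p0:escaped | p1:escaped | p2:(0,2)->(0,3)->EXIT | p3:escaped | p4:escaped
Exit steps: [3, 1, 4, 2, 3]
First to escape: p1 at step 1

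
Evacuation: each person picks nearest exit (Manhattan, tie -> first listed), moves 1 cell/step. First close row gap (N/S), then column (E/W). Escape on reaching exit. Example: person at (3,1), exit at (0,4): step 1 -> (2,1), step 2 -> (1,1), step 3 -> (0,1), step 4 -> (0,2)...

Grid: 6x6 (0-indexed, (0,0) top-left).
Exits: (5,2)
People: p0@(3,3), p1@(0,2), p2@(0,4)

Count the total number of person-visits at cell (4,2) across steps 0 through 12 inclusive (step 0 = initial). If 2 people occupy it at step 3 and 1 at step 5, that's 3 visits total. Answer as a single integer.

Step 0: p0@(3,3) p1@(0,2) p2@(0,4) -> at (4,2): 0 [-], cum=0
Step 1: p0@(4,3) p1@(1,2) p2@(1,4) -> at (4,2): 0 [-], cum=0
Step 2: p0@(5,3) p1@(2,2) p2@(2,4) -> at (4,2): 0 [-], cum=0
Step 3: p0@ESC p1@(3,2) p2@(3,4) -> at (4,2): 0 [-], cum=0
Step 4: p0@ESC p1@(4,2) p2@(4,4) -> at (4,2): 1 [p1], cum=1
Step 5: p0@ESC p1@ESC p2@(5,4) -> at (4,2): 0 [-], cum=1
Step 6: p0@ESC p1@ESC p2@(5,3) -> at (4,2): 0 [-], cum=1
Step 7: p0@ESC p1@ESC p2@ESC -> at (4,2): 0 [-], cum=1
Total visits = 1

Answer: 1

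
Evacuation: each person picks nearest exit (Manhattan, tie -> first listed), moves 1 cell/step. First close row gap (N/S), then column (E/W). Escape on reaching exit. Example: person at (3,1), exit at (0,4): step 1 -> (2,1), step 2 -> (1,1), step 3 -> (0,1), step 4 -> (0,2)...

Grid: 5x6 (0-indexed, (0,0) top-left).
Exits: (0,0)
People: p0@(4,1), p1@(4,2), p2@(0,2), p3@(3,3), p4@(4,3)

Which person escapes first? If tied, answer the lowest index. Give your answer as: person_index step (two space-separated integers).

Answer: 2 2

Derivation:
Step 1: p0:(4,1)->(3,1) | p1:(4,2)->(3,2) | p2:(0,2)->(0,1) | p3:(3,3)->(2,3) | p4:(4,3)->(3,3)
Step 2: p0:(3,1)->(2,1) | p1:(3,2)->(2,2) | p2:(0,1)->(0,0)->EXIT | p3:(2,3)->(1,3) | p4:(3,3)->(2,3)
Step 3: p0:(2,1)->(1,1) | p1:(2,2)->(1,2) | p2:escaped | p3:(1,3)->(0,3) | p4:(2,3)->(1,3)
Step 4: p0:(1,1)->(0,1) | p1:(1,2)->(0,2) | p2:escaped | p3:(0,3)->(0,2) | p4:(1,3)->(0,3)
Step 5: p0:(0,1)->(0,0)->EXIT | p1:(0,2)->(0,1) | p2:escaped | p3:(0,2)->(0,1) | p4:(0,3)->(0,2)
Step 6: p0:escaped | p1:(0,1)->(0,0)->EXIT | p2:escaped | p3:(0,1)->(0,0)->EXIT | p4:(0,2)->(0,1)
Step 7: p0:escaped | p1:escaped | p2:escaped | p3:escaped | p4:(0,1)->(0,0)->EXIT
Exit steps: [5, 6, 2, 6, 7]
First to escape: p2 at step 2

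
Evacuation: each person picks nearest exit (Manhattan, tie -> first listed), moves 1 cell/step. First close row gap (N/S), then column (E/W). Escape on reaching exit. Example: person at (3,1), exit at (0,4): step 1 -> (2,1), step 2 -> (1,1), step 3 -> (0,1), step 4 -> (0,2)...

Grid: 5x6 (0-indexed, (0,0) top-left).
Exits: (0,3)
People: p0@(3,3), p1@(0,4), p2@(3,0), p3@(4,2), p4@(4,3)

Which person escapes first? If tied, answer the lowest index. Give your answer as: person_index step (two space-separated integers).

Answer: 1 1

Derivation:
Step 1: p0:(3,3)->(2,3) | p1:(0,4)->(0,3)->EXIT | p2:(3,0)->(2,0) | p3:(4,2)->(3,2) | p4:(4,3)->(3,3)
Step 2: p0:(2,3)->(1,3) | p1:escaped | p2:(2,0)->(1,0) | p3:(3,2)->(2,2) | p4:(3,3)->(2,3)
Step 3: p0:(1,3)->(0,3)->EXIT | p1:escaped | p2:(1,0)->(0,0) | p3:(2,2)->(1,2) | p4:(2,3)->(1,3)
Step 4: p0:escaped | p1:escaped | p2:(0,0)->(0,1) | p3:(1,2)->(0,2) | p4:(1,3)->(0,3)->EXIT
Step 5: p0:escaped | p1:escaped | p2:(0,1)->(0,2) | p3:(0,2)->(0,3)->EXIT | p4:escaped
Step 6: p0:escaped | p1:escaped | p2:(0,2)->(0,3)->EXIT | p3:escaped | p4:escaped
Exit steps: [3, 1, 6, 5, 4]
First to escape: p1 at step 1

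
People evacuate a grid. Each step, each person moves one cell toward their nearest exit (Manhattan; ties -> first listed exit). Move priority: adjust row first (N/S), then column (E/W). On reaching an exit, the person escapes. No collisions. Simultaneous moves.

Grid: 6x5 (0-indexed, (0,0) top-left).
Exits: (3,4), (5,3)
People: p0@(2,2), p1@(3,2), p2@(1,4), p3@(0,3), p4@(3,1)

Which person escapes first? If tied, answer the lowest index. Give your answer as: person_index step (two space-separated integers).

Answer: 1 2

Derivation:
Step 1: p0:(2,2)->(3,2) | p1:(3,2)->(3,3) | p2:(1,4)->(2,4) | p3:(0,3)->(1,3) | p4:(3,1)->(3,2)
Step 2: p0:(3,2)->(3,3) | p1:(3,3)->(3,4)->EXIT | p2:(2,4)->(3,4)->EXIT | p3:(1,3)->(2,3) | p4:(3,2)->(3,3)
Step 3: p0:(3,3)->(3,4)->EXIT | p1:escaped | p2:escaped | p3:(2,3)->(3,3) | p4:(3,3)->(3,4)->EXIT
Step 4: p0:escaped | p1:escaped | p2:escaped | p3:(3,3)->(3,4)->EXIT | p4:escaped
Exit steps: [3, 2, 2, 4, 3]
First to escape: p1 at step 2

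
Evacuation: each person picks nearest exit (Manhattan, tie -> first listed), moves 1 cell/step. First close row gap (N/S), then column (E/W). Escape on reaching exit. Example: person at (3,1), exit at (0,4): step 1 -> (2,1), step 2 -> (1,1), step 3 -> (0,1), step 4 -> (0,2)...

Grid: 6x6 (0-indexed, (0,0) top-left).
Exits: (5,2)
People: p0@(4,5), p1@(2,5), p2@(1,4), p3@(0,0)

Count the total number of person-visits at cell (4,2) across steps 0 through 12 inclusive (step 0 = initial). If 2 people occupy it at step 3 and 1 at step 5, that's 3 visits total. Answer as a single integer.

Answer: 0

Derivation:
Step 0: p0@(4,5) p1@(2,5) p2@(1,4) p3@(0,0) -> at (4,2): 0 [-], cum=0
Step 1: p0@(5,5) p1@(3,5) p2@(2,4) p3@(1,0) -> at (4,2): 0 [-], cum=0
Step 2: p0@(5,4) p1@(4,5) p2@(3,4) p3@(2,0) -> at (4,2): 0 [-], cum=0
Step 3: p0@(5,3) p1@(5,5) p2@(4,4) p3@(3,0) -> at (4,2): 0 [-], cum=0
Step 4: p0@ESC p1@(5,4) p2@(5,4) p3@(4,0) -> at (4,2): 0 [-], cum=0
Step 5: p0@ESC p1@(5,3) p2@(5,3) p3@(5,0) -> at (4,2): 0 [-], cum=0
Step 6: p0@ESC p1@ESC p2@ESC p3@(5,1) -> at (4,2): 0 [-], cum=0
Step 7: p0@ESC p1@ESC p2@ESC p3@ESC -> at (4,2): 0 [-], cum=0
Total visits = 0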